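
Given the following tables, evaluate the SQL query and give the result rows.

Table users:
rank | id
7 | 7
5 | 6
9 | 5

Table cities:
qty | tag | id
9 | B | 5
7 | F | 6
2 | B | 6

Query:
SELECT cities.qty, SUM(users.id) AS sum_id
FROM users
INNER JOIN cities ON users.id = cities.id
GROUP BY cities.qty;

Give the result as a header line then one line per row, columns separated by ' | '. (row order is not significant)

== RESULT ==
cities.qty | sum_id
7 | 6
2 | 6
9 | 5

Derivation:
After JOIN cities (3 rows):
users.rank | users.id | cities.qty | cities.tag | cities.id
5 | 6 | 7 | F | 6
5 | 6 | 2 | B | 6
9 | 5 | 9 | B | 5
After GROUP BY (3 rows):
cities.qty | sum_id
7 | 6
2 | 6
9 | 5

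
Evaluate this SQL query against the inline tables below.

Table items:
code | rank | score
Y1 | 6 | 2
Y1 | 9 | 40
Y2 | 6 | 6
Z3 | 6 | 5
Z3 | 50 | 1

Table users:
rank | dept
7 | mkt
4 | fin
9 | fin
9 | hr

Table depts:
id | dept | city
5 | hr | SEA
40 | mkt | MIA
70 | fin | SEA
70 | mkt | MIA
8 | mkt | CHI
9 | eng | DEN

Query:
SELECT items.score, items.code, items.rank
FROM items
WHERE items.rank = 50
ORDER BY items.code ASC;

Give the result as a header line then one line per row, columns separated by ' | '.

== RESULT ==
items.score | items.code | items.rank
1 | Z3 | 50

Derivation:
After WHERE (1 rows):
items.code | items.rank | items.score
Z3 | 50 | 1
After SELECT (1 rows):
items.score | items.code | items.rank
1 | Z3 | 50
After ORDER BY (1 rows):
items.score | items.code | items.rank
1 | Z3 | 50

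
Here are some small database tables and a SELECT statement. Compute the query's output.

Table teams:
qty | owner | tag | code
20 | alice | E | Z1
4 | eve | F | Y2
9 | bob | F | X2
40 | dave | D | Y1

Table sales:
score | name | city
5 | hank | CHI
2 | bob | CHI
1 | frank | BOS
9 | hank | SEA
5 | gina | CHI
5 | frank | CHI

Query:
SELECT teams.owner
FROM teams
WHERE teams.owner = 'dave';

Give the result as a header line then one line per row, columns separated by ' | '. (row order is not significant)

== RESULT ==
teams.owner
dave

Derivation:
After WHERE (1 rows):
teams.qty | teams.owner | teams.tag | teams.code
40 | dave | D | Y1
After SELECT (1 rows):
teams.owner
dave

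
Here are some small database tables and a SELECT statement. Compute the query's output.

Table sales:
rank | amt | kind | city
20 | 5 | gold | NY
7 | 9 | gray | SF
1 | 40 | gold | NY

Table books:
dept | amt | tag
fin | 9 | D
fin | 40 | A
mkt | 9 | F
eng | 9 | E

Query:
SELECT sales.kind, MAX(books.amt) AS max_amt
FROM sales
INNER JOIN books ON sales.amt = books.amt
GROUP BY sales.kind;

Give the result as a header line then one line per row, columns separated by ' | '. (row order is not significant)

After JOIN books (4 rows):
sales.rank | sales.amt | sales.kind | sales.city | books.dept | books.amt | books.tag
7 | 9 | gray | SF | fin | 9 | D
7 | 9 | gray | SF | mkt | 9 | F
7 | 9 | gray | SF | eng | 9 | E
1 | 40 | gold | NY | fin | 40 | A
After GROUP BY (2 rows):
sales.kind | max_amt
gray | 9
gold | 40

== RESULT ==
sales.kind | max_amt
gray | 9
gold | 40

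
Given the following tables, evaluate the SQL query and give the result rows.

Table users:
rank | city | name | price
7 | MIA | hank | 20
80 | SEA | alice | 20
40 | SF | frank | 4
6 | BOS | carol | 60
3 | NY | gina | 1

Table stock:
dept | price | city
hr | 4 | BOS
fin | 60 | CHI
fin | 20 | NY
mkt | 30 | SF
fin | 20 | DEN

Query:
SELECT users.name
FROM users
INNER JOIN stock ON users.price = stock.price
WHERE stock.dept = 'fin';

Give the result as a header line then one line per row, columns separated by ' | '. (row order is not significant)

== RESULT ==
users.name
hank
hank
alice
alice
carol

Derivation:
After JOIN stock (6 rows):
users.rank | users.city | users.name | users.price | stock.dept | stock.price | stock.city
7 | MIA | hank | 20 | fin | 20 | NY
7 | MIA | hank | 20 | fin | 20 | DEN
80 | SEA | alice | 20 | fin | 20 | NY
80 | SEA | alice | 20 | fin | 20 | DEN
40 | SF | frank | 4 | hr | 4 | BOS
6 | BOS | carol | 60 | fin | 60 | CHI
After WHERE (5 rows):
users.rank | users.city | users.name | users.price | stock.dept | stock.price | stock.city
7 | MIA | hank | 20 | fin | 20 | NY
7 | MIA | hank | 20 | fin | 20 | DEN
80 | SEA | alice | 20 | fin | 20 | NY
80 | SEA | alice | 20 | fin | 20 | DEN
6 | BOS | carol | 60 | fin | 60 | CHI
After SELECT (5 rows):
users.name
hank
hank
alice
alice
carol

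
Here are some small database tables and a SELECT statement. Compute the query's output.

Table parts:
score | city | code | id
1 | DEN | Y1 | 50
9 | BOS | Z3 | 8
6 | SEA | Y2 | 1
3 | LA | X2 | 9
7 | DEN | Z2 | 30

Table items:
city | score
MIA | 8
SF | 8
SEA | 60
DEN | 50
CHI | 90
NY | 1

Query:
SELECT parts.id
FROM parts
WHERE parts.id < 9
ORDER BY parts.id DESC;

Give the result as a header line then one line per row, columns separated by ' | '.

== RESULT ==
parts.id
8
1

Derivation:
After WHERE (2 rows):
parts.score | parts.city | parts.code | parts.id
9 | BOS | Z3 | 8
6 | SEA | Y2 | 1
After SELECT (2 rows):
parts.id
8
1
After ORDER BY (2 rows):
parts.id
8
1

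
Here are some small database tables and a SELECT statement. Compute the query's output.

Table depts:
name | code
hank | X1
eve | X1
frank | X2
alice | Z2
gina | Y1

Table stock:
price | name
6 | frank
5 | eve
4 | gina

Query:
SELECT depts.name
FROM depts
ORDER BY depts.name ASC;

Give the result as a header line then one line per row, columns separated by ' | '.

== RESULT ==
depts.name
alice
eve
frank
gina
hank

Derivation:
After SELECT (5 rows):
depts.name
hank
eve
frank
alice
gina
After ORDER BY (5 rows):
depts.name
alice
eve
frank
gina
hank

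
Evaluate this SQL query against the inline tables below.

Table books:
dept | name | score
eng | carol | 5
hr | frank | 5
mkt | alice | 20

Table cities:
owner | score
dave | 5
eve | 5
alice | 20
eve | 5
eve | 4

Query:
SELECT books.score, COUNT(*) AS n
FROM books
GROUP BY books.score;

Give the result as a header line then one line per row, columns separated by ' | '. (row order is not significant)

After GROUP BY (2 rows):
books.score | n
5 | 2
20 | 1

== RESULT ==
books.score | n
5 | 2
20 | 1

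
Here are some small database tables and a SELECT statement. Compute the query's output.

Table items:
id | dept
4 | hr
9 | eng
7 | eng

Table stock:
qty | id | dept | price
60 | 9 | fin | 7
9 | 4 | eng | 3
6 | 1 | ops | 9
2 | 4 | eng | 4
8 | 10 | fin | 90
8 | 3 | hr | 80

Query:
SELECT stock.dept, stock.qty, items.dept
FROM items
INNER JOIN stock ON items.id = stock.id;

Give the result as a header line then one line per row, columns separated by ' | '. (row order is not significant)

== RESULT ==
stock.dept | stock.qty | items.dept
eng | 9 | hr
eng | 2 | hr
fin | 60 | eng

Derivation:
After JOIN stock (3 rows):
items.id | items.dept | stock.qty | stock.id | stock.dept | stock.price
4 | hr | 9 | 4 | eng | 3
4 | hr | 2 | 4 | eng | 4
9 | eng | 60 | 9 | fin | 7
After SELECT (3 rows):
stock.dept | stock.qty | items.dept
eng | 9 | hr
eng | 2 | hr
fin | 60 | eng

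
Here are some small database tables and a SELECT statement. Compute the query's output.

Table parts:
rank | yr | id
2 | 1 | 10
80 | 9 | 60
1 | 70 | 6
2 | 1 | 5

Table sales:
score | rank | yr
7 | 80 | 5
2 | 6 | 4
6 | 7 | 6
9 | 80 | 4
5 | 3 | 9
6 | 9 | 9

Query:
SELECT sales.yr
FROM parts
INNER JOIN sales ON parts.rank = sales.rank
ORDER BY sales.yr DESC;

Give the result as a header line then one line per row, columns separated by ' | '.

After JOIN sales (2 rows):
parts.rank | parts.yr | parts.id | sales.score | sales.rank | sales.yr
80 | 9 | 60 | 7 | 80 | 5
80 | 9 | 60 | 9 | 80 | 4
After SELECT (2 rows):
sales.yr
5
4
After ORDER BY (2 rows):
sales.yr
5
4

== RESULT ==
sales.yr
5
4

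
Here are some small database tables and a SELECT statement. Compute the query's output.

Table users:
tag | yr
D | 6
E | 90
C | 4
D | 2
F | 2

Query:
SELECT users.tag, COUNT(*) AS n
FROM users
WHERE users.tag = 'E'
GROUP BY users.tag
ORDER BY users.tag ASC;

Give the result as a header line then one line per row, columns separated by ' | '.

After WHERE (1 rows):
users.tag | users.yr
E | 90
After GROUP BY (1 rows):
users.tag | n
E | 1
After ORDER BY (1 rows):
users.tag | n
E | 1

== RESULT ==
users.tag | n
E | 1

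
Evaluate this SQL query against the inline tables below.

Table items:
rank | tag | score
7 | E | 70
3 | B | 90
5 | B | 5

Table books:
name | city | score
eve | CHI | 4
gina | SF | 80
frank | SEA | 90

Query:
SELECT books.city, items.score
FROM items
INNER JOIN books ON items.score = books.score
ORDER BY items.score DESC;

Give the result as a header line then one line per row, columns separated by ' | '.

== RESULT ==
books.city | items.score
SEA | 90

Derivation:
After JOIN books (1 rows):
items.rank | items.tag | items.score | books.name | books.city | books.score
3 | B | 90 | frank | SEA | 90
After SELECT (1 rows):
books.city | items.score
SEA | 90
After ORDER BY (1 rows):
books.city | items.score
SEA | 90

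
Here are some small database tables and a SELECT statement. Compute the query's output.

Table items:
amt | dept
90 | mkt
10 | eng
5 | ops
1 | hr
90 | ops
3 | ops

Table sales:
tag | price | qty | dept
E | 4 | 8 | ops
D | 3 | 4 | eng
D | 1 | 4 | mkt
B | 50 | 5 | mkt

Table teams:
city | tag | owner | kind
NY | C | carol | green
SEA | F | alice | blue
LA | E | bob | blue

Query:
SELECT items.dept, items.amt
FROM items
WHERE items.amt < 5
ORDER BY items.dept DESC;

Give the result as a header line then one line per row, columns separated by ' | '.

After WHERE (2 rows):
items.amt | items.dept
1 | hr
3 | ops
After SELECT (2 rows):
items.dept | items.amt
hr | 1
ops | 3
After ORDER BY (2 rows):
items.dept | items.amt
ops | 3
hr | 1

== RESULT ==
items.dept | items.amt
ops | 3
hr | 1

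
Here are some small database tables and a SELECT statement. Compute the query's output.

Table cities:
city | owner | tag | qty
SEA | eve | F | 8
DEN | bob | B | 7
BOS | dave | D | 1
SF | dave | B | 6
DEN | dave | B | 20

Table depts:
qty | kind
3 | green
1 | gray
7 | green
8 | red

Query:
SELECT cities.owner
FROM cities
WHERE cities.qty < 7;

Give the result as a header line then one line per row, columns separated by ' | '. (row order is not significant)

== RESULT ==
cities.owner
dave
dave

Derivation:
After WHERE (2 rows):
cities.city | cities.owner | cities.tag | cities.qty
BOS | dave | D | 1
SF | dave | B | 6
After SELECT (2 rows):
cities.owner
dave
dave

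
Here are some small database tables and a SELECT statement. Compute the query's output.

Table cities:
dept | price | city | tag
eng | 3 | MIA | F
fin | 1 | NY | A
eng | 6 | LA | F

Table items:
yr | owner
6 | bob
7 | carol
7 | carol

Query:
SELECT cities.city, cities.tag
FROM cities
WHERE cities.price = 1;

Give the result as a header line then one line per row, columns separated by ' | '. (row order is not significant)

== RESULT ==
cities.city | cities.tag
NY | A

Derivation:
After WHERE (1 rows):
cities.dept | cities.price | cities.city | cities.tag
fin | 1 | NY | A
After SELECT (1 rows):
cities.city | cities.tag
NY | A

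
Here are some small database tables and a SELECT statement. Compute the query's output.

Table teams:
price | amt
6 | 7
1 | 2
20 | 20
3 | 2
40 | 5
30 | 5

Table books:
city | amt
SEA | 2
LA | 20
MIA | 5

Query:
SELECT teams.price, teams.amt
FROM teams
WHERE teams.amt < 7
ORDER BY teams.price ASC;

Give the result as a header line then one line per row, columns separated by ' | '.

== RESULT ==
teams.price | teams.amt
1 | 2
3 | 2
30 | 5
40 | 5

Derivation:
After WHERE (4 rows):
teams.price | teams.amt
1 | 2
3 | 2
40 | 5
30 | 5
After SELECT (4 rows):
teams.price | teams.amt
1 | 2
3 | 2
40 | 5
30 | 5
After ORDER BY (4 rows):
teams.price | teams.amt
1 | 2
3 | 2
30 | 5
40 | 5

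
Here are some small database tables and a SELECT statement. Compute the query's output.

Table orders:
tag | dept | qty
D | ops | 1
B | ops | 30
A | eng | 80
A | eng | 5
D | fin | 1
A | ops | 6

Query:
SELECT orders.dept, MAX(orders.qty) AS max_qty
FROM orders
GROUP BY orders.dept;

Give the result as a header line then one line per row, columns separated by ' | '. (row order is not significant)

== RESULT ==
orders.dept | max_qty
ops | 30
eng | 80
fin | 1

Derivation:
After GROUP BY (3 rows):
orders.dept | max_qty
ops | 30
eng | 80
fin | 1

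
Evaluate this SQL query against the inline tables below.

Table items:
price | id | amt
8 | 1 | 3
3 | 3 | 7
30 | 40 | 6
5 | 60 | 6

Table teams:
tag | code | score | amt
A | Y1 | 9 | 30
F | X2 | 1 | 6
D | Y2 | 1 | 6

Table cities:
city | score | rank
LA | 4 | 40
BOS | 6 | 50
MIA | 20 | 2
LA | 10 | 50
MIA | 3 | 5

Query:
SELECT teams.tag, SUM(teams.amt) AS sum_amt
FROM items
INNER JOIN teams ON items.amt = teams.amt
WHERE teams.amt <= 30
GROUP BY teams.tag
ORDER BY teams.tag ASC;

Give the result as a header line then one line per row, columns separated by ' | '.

== RESULT ==
teams.tag | sum_amt
D | 12
F | 12

Derivation:
After JOIN teams (4 rows):
items.price | items.id | items.amt | teams.tag | teams.code | teams.score | teams.amt
30 | 40 | 6 | F | X2 | 1 | 6
30 | 40 | 6 | D | Y2 | 1 | 6
5 | 60 | 6 | F | X2 | 1 | 6
5 | 60 | 6 | D | Y2 | 1 | 6
After WHERE (4 rows):
items.price | items.id | items.amt | teams.tag | teams.code | teams.score | teams.amt
30 | 40 | 6 | F | X2 | 1 | 6
30 | 40 | 6 | D | Y2 | 1 | 6
5 | 60 | 6 | F | X2 | 1 | 6
5 | 60 | 6 | D | Y2 | 1 | 6
After GROUP BY (2 rows):
teams.tag | sum_amt
F | 12
D | 12
After ORDER BY (2 rows):
teams.tag | sum_amt
D | 12
F | 12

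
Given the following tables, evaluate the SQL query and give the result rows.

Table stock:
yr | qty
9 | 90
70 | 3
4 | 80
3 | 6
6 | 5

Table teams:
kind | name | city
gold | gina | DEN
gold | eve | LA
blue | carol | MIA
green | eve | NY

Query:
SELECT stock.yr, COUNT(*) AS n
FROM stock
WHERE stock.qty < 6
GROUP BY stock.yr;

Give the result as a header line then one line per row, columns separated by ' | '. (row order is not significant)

== RESULT ==
stock.yr | n
70 | 1
6 | 1

Derivation:
After WHERE (2 rows):
stock.yr | stock.qty
70 | 3
6 | 5
After GROUP BY (2 rows):
stock.yr | n
70 | 1
6 | 1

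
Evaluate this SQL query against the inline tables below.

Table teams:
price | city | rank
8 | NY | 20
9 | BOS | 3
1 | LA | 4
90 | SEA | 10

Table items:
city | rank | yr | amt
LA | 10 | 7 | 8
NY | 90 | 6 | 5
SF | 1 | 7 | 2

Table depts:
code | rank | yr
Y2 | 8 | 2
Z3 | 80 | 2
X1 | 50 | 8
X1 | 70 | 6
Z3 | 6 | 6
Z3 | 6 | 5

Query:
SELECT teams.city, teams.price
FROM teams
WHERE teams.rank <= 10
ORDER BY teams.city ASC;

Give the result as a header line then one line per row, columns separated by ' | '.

After WHERE (3 rows):
teams.price | teams.city | teams.rank
9 | BOS | 3
1 | LA | 4
90 | SEA | 10
After SELECT (3 rows):
teams.city | teams.price
BOS | 9
LA | 1
SEA | 90
After ORDER BY (3 rows):
teams.city | teams.price
BOS | 9
LA | 1
SEA | 90

== RESULT ==
teams.city | teams.price
BOS | 9
LA | 1
SEA | 90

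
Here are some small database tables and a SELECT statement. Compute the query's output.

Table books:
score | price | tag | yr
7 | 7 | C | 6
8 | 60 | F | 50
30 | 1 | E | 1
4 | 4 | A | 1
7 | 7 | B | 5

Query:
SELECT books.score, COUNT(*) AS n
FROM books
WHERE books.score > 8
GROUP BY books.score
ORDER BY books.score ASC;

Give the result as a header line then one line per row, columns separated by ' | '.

After WHERE (1 rows):
books.score | books.price | books.tag | books.yr
30 | 1 | E | 1
After GROUP BY (1 rows):
books.score | n
30 | 1
After ORDER BY (1 rows):
books.score | n
30 | 1

== RESULT ==
books.score | n
30 | 1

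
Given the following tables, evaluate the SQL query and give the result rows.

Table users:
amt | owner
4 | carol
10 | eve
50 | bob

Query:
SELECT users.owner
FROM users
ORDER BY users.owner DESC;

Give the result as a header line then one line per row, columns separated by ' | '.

== RESULT ==
users.owner
eve
carol
bob

Derivation:
After SELECT (3 rows):
users.owner
carol
eve
bob
After ORDER BY (3 rows):
users.owner
eve
carol
bob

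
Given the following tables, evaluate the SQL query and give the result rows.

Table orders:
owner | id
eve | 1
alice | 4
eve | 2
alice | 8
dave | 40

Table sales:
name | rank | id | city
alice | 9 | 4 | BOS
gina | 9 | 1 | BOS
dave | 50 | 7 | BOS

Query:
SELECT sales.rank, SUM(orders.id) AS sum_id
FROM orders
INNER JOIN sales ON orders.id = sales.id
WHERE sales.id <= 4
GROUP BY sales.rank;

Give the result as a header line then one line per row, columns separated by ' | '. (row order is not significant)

== RESULT ==
sales.rank | sum_id
9 | 5

Derivation:
After JOIN sales (2 rows):
orders.owner | orders.id | sales.name | sales.rank | sales.id | sales.city
eve | 1 | gina | 9 | 1 | BOS
alice | 4 | alice | 9 | 4 | BOS
After WHERE (2 rows):
orders.owner | orders.id | sales.name | sales.rank | sales.id | sales.city
eve | 1 | gina | 9 | 1 | BOS
alice | 4 | alice | 9 | 4 | BOS
After GROUP BY (1 rows):
sales.rank | sum_id
9 | 5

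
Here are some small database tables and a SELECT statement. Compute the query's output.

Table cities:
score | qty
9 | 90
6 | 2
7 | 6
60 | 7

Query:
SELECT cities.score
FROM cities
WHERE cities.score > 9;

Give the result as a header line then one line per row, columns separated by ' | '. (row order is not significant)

After WHERE (1 rows):
cities.score | cities.qty
60 | 7
After SELECT (1 rows):
cities.score
60

== RESULT ==
cities.score
60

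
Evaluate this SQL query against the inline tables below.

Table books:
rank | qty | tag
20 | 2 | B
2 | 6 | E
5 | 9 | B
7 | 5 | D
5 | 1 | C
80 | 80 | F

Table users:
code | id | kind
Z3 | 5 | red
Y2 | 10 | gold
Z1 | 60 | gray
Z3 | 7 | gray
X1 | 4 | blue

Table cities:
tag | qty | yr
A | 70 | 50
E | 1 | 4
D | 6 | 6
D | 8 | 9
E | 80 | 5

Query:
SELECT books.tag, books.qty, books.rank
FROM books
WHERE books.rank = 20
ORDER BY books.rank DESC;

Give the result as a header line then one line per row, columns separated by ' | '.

After WHERE (1 rows):
books.rank | books.qty | books.tag
20 | 2 | B
After SELECT (1 rows):
books.tag | books.qty | books.rank
B | 2 | 20
After ORDER BY (1 rows):
books.tag | books.qty | books.rank
B | 2 | 20

== RESULT ==
books.tag | books.qty | books.rank
B | 2 | 20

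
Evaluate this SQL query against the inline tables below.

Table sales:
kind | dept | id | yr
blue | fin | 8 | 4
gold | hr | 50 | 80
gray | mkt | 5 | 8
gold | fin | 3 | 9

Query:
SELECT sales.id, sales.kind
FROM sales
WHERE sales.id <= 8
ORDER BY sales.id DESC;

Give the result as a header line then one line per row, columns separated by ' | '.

After WHERE (3 rows):
sales.kind | sales.dept | sales.id | sales.yr
blue | fin | 8 | 4
gray | mkt | 5 | 8
gold | fin | 3 | 9
After SELECT (3 rows):
sales.id | sales.kind
8 | blue
5 | gray
3 | gold
After ORDER BY (3 rows):
sales.id | sales.kind
8 | blue
5 | gray
3 | gold

== RESULT ==
sales.id | sales.kind
8 | blue
5 | gray
3 | gold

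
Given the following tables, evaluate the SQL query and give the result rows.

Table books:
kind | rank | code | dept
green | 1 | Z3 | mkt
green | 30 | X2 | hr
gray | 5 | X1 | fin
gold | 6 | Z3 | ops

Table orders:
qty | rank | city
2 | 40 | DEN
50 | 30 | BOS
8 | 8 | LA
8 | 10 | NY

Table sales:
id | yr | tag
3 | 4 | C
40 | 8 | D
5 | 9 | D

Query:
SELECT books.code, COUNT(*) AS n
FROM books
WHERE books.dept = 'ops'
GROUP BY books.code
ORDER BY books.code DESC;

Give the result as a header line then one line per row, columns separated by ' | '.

After WHERE (1 rows):
books.kind | books.rank | books.code | books.dept
gold | 6 | Z3 | ops
After GROUP BY (1 rows):
books.code | n
Z3 | 1
After ORDER BY (1 rows):
books.code | n
Z3 | 1

== RESULT ==
books.code | n
Z3 | 1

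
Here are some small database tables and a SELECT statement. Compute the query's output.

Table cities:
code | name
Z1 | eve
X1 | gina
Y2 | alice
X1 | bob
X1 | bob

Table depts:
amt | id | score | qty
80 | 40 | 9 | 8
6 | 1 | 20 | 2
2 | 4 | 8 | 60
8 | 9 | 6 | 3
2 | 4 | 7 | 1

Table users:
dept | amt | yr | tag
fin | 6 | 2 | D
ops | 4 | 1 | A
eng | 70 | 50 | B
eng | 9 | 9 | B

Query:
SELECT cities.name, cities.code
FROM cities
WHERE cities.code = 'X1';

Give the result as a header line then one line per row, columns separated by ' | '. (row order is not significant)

After WHERE (3 rows):
cities.code | cities.name
X1 | gina
X1 | bob
X1 | bob
After SELECT (3 rows):
cities.name | cities.code
gina | X1
bob | X1
bob | X1

== RESULT ==
cities.name | cities.code
gina | X1
bob | X1
bob | X1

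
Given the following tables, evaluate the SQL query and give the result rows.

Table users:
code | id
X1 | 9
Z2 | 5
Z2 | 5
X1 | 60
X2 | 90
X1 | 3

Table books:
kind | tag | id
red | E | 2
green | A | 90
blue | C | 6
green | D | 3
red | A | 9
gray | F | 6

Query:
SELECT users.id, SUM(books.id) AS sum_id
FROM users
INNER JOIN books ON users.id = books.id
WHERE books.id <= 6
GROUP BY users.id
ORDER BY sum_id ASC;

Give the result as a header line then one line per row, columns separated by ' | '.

After JOIN books (3 rows):
users.code | users.id | books.kind | books.tag | books.id
X1 | 9 | red | A | 9
X2 | 90 | green | A | 90
X1 | 3 | green | D | 3
After WHERE (1 rows):
users.code | users.id | books.kind | books.tag | books.id
X1 | 3 | green | D | 3
After GROUP BY (1 rows):
users.id | sum_id
3 | 3
After ORDER BY (1 rows):
users.id | sum_id
3 | 3

== RESULT ==
users.id | sum_id
3 | 3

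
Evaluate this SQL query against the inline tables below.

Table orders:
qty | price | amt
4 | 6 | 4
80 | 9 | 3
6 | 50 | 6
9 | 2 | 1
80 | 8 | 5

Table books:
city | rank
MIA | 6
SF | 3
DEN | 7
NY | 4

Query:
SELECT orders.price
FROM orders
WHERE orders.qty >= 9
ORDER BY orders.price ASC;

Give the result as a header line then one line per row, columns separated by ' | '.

After WHERE (3 rows):
orders.qty | orders.price | orders.amt
80 | 9 | 3
9 | 2 | 1
80 | 8 | 5
After SELECT (3 rows):
orders.price
9
2
8
After ORDER BY (3 rows):
orders.price
2
8
9

== RESULT ==
orders.price
2
8
9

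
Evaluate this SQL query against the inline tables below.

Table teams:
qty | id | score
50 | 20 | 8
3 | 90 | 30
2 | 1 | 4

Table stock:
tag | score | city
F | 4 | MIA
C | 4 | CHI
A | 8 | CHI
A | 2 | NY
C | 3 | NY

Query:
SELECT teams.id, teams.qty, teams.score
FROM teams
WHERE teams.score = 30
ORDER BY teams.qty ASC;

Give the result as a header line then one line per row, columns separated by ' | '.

After WHERE (1 rows):
teams.qty | teams.id | teams.score
3 | 90 | 30
After SELECT (1 rows):
teams.id | teams.qty | teams.score
90 | 3 | 30
After ORDER BY (1 rows):
teams.id | teams.qty | teams.score
90 | 3 | 30

== RESULT ==
teams.id | teams.qty | teams.score
90 | 3 | 30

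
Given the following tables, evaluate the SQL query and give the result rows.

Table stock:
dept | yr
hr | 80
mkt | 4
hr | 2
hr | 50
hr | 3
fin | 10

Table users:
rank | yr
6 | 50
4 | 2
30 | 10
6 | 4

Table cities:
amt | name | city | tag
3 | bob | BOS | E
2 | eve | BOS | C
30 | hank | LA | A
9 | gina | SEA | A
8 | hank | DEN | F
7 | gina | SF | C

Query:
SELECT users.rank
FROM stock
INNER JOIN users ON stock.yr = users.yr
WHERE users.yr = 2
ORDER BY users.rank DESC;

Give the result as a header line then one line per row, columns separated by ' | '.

== RESULT ==
users.rank
4

Derivation:
After JOIN users (4 rows):
stock.dept | stock.yr | users.rank | users.yr
mkt | 4 | 6 | 4
hr | 2 | 4 | 2
hr | 50 | 6 | 50
fin | 10 | 30 | 10
After WHERE (1 rows):
stock.dept | stock.yr | users.rank | users.yr
hr | 2 | 4 | 2
After SELECT (1 rows):
users.rank
4
After ORDER BY (1 rows):
users.rank
4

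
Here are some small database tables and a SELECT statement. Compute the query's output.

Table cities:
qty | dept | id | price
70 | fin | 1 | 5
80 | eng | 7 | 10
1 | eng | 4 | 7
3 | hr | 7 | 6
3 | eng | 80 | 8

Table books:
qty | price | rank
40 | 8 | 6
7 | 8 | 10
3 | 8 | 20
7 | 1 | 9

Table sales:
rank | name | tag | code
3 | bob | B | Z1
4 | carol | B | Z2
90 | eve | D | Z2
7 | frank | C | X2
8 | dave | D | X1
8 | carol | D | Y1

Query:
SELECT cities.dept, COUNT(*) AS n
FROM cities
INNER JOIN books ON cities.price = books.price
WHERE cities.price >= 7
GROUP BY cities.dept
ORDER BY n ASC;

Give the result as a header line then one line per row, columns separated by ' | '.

After JOIN books (3 rows):
cities.qty | cities.dept | cities.id | cities.price | books.qty | books.price | books.rank
3 | eng | 80 | 8 | 40 | 8 | 6
3 | eng | 80 | 8 | 7 | 8 | 10
3 | eng | 80 | 8 | 3 | 8 | 20
After WHERE (3 rows):
cities.qty | cities.dept | cities.id | cities.price | books.qty | books.price | books.rank
3 | eng | 80 | 8 | 40 | 8 | 6
3 | eng | 80 | 8 | 7 | 8 | 10
3 | eng | 80 | 8 | 3 | 8 | 20
After GROUP BY (1 rows):
cities.dept | n
eng | 3
After ORDER BY (1 rows):
cities.dept | n
eng | 3

== RESULT ==
cities.dept | n
eng | 3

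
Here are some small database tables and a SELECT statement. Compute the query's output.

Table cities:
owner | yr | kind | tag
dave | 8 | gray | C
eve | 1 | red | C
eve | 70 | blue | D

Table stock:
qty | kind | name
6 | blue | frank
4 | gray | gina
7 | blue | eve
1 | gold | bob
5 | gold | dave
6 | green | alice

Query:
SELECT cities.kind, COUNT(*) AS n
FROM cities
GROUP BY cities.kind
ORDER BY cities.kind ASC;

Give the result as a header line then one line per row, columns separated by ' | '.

After GROUP BY (3 rows):
cities.kind | n
gray | 1
red | 1
blue | 1
After ORDER BY (3 rows):
cities.kind | n
blue | 1
gray | 1
red | 1

== RESULT ==
cities.kind | n
blue | 1
gray | 1
red | 1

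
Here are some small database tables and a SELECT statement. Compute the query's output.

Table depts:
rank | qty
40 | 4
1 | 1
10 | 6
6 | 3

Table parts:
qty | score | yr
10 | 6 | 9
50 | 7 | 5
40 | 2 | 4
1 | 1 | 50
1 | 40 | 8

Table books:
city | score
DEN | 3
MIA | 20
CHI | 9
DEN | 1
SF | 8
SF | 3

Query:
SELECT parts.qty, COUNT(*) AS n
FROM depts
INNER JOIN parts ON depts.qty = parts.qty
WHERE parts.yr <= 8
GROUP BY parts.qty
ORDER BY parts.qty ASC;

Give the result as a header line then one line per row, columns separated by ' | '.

== RESULT ==
parts.qty | n
1 | 1

Derivation:
After JOIN parts (2 rows):
depts.rank | depts.qty | parts.qty | parts.score | parts.yr
1 | 1 | 1 | 1 | 50
1 | 1 | 1 | 40 | 8
After WHERE (1 rows):
depts.rank | depts.qty | parts.qty | parts.score | parts.yr
1 | 1 | 1 | 40 | 8
After GROUP BY (1 rows):
parts.qty | n
1 | 1
After ORDER BY (1 rows):
parts.qty | n
1 | 1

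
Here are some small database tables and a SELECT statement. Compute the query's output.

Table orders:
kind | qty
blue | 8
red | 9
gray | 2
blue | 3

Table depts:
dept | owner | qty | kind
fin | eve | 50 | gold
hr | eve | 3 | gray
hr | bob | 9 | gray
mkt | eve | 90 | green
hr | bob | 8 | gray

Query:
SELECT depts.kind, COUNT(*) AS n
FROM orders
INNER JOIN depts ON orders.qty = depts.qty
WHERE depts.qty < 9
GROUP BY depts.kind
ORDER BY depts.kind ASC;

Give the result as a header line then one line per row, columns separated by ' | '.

After JOIN depts (3 rows):
orders.kind | orders.qty | depts.dept | depts.owner | depts.qty | depts.kind
blue | 8 | hr | bob | 8 | gray
red | 9 | hr | bob | 9 | gray
blue | 3 | hr | eve | 3 | gray
After WHERE (2 rows):
orders.kind | orders.qty | depts.dept | depts.owner | depts.qty | depts.kind
blue | 8 | hr | bob | 8 | gray
blue | 3 | hr | eve | 3 | gray
After GROUP BY (1 rows):
depts.kind | n
gray | 2
After ORDER BY (1 rows):
depts.kind | n
gray | 2

== RESULT ==
depts.kind | n
gray | 2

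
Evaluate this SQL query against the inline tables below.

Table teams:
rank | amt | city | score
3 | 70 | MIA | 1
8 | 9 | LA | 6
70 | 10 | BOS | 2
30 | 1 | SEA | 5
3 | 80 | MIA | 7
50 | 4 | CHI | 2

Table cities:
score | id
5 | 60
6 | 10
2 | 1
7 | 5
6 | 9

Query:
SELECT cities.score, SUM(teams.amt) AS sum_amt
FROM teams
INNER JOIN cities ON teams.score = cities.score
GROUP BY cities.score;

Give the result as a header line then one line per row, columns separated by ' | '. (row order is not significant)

After JOIN cities (6 rows):
teams.rank | teams.amt | teams.city | teams.score | cities.score | cities.id
8 | 9 | LA | 6 | 6 | 10
8 | 9 | LA | 6 | 6 | 9
70 | 10 | BOS | 2 | 2 | 1
30 | 1 | SEA | 5 | 5 | 60
3 | 80 | MIA | 7 | 7 | 5
50 | 4 | CHI | 2 | 2 | 1
After GROUP BY (4 rows):
cities.score | sum_amt
6 | 18
2 | 14
5 | 1
7 | 80

== RESULT ==
cities.score | sum_amt
6 | 18
2 | 14
5 | 1
7 | 80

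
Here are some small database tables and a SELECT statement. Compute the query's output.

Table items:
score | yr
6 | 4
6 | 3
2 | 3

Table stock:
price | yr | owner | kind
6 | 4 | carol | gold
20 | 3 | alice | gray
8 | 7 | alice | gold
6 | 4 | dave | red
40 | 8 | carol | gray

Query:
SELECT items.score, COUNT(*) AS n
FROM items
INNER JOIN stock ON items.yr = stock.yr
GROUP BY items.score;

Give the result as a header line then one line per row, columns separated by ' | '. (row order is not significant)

After JOIN stock (4 rows):
items.score | items.yr | stock.price | stock.yr | stock.owner | stock.kind
6 | 4 | 6 | 4 | carol | gold
6 | 4 | 6 | 4 | dave | red
6 | 3 | 20 | 3 | alice | gray
2 | 3 | 20 | 3 | alice | gray
After GROUP BY (2 rows):
items.score | n
6 | 3
2 | 1

== RESULT ==
items.score | n
6 | 3
2 | 1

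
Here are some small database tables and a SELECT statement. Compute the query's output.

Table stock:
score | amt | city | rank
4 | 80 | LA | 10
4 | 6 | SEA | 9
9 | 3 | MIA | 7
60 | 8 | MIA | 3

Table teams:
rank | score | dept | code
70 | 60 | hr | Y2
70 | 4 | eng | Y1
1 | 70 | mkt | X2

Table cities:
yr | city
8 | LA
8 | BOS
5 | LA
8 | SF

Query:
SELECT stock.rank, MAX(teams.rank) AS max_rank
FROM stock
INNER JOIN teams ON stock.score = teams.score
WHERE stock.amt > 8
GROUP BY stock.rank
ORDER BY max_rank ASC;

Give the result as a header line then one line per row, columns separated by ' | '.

== RESULT ==
stock.rank | max_rank
10 | 70

Derivation:
After JOIN teams (3 rows):
stock.score | stock.amt | stock.city | stock.rank | teams.rank | teams.score | teams.dept | teams.code
4 | 80 | LA | 10 | 70 | 4 | eng | Y1
4 | 6 | SEA | 9 | 70 | 4 | eng | Y1
60 | 8 | MIA | 3 | 70 | 60 | hr | Y2
After WHERE (1 rows):
stock.score | stock.amt | stock.city | stock.rank | teams.rank | teams.score | teams.dept | teams.code
4 | 80 | LA | 10 | 70 | 4 | eng | Y1
After GROUP BY (1 rows):
stock.rank | max_rank
10 | 70
After ORDER BY (1 rows):
stock.rank | max_rank
10 | 70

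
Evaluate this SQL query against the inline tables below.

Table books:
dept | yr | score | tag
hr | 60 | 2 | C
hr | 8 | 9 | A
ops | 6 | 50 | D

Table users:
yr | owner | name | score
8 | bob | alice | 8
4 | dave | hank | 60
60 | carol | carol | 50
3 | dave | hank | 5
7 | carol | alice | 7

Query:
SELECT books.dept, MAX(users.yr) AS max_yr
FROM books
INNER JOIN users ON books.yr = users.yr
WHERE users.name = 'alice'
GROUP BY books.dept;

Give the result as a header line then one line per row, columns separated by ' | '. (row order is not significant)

After JOIN users (2 rows):
books.dept | books.yr | books.score | books.tag | users.yr | users.owner | users.name | users.score
hr | 60 | 2 | C | 60 | carol | carol | 50
hr | 8 | 9 | A | 8 | bob | alice | 8
After WHERE (1 rows):
books.dept | books.yr | books.score | books.tag | users.yr | users.owner | users.name | users.score
hr | 8 | 9 | A | 8 | bob | alice | 8
After GROUP BY (1 rows):
books.dept | max_yr
hr | 8

== RESULT ==
books.dept | max_yr
hr | 8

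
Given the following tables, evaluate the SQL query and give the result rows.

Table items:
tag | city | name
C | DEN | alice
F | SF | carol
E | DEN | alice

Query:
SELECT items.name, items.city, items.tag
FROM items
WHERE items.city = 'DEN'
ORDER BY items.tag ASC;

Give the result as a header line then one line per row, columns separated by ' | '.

After WHERE (2 rows):
items.tag | items.city | items.name
C | DEN | alice
E | DEN | alice
After SELECT (2 rows):
items.name | items.city | items.tag
alice | DEN | C
alice | DEN | E
After ORDER BY (2 rows):
items.name | items.city | items.tag
alice | DEN | C
alice | DEN | E

== RESULT ==
items.name | items.city | items.tag
alice | DEN | C
alice | DEN | E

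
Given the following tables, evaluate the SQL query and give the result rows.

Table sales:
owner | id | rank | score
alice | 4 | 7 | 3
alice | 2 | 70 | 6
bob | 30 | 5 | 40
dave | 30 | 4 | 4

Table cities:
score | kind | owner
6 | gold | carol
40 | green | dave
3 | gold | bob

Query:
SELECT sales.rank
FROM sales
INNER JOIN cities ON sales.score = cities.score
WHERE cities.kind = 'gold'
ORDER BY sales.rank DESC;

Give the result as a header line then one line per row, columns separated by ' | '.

== RESULT ==
sales.rank
70
7

Derivation:
After JOIN cities (3 rows):
sales.owner | sales.id | sales.rank | sales.score | cities.score | cities.kind | cities.owner
alice | 4 | 7 | 3 | 3 | gold | bob
alice | 2 | 70 | 6 | 6 | gold | carol
bob | 30 | 5 | 40 | 40 | green | dave
After WHERE (2 rows):
sales.owner | sales.id | sales.rank | sales.score | cities.score | cities.kind | cities.owner
alice | 4 | 7 | 3 | 3 | gold | bob
alice | 2 | 70 | 6 | 6 | gold | carol
After SELECT (2 rows):
sales.rank
7
70
After ORDER BY (2 rows):
sales.rank
70
7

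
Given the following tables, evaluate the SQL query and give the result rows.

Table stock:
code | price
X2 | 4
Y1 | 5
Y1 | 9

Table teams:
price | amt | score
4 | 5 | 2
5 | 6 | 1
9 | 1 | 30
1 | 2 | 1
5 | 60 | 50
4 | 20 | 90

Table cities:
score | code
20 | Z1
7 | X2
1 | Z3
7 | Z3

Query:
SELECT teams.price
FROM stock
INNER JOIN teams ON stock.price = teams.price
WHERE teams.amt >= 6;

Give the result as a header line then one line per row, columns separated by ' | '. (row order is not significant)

After JOIN teams (5 rows):
stock.code | stock.price | teams.price | teams.amt | teams.score
X2 | 4 | 4 | 5 | 2
X2 | 4 | 4 | 20 | 90
Y1 | 5 | 5 | 6 | 1
Y1 | 5 | 5 | 60 | 50
Y1 | 9 | 9 | 1 | 30
After WHERE (3 rows):
stock.code | stock.price | teams.price | teams.amt | teams.score
X2 | 4 | 4 | 20 | 90
Y1 | 5 | 5 | 6 | 1
Y1 | 5 | 5 | 60 | 50
After SELECT (3 rows):
teams.price
4
5
5

== RESULT ==
teams.price
4
5
5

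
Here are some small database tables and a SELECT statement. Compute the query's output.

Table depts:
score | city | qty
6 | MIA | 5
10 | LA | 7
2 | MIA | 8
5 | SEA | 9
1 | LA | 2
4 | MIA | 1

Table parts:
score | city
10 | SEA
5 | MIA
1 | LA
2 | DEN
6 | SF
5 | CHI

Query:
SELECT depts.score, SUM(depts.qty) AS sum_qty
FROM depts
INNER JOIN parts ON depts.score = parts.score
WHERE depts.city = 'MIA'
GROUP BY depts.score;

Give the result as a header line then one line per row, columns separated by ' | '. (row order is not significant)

== RESULT ==
depts.score | sum_qty
6 | 5
2 | 8

Derivation:
After JOIN parts (6 rows):
depts.score | depts.city | depts.qty | parts.score | parts.city
6 | MIA | 5 | 6 | SF
10 | LA | 7 | 10 | SEA
2 | MIA | 8 | 2 | DEN
5 | SEA | 9 | 5 | MIA
5 | SEA | 9 | 5 | CHI
1 | LA | 2 | 1 | LA
After WHERE (2 rows):
depts.score | depts.city | depts.qty | parts.score | parts.city
6 | MIA | 5 | 6 | SF
2 | MIA | 8 | 2 | DEN
After GROUP BY (2 rows):
depts.score | sum_qty
6 | 5
2 | 8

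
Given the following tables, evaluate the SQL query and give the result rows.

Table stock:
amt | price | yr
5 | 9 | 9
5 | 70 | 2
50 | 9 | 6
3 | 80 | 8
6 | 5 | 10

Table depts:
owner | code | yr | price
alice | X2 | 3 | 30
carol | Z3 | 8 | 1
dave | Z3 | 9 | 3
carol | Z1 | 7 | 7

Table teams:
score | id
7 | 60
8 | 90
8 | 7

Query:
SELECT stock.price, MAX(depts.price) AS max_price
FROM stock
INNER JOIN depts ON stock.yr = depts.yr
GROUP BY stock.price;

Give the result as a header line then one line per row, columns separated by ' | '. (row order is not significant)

== RESULT ==
stock.price | max_price
9 | 3
80 | 1

Derivation:
After JOIN depts (2 rows):
stock.amt | stock.price | stock.yr | depts.owner | depts.code | depts.yr | depts.price
5 | 9 | 9 | dave | Z3 | 9 | 3
3 | 80 | 8 | carol | Z3 | 8 | 1
After GROUP BY (2 rows):
stock.price | max_price
9 | 3
80 | 1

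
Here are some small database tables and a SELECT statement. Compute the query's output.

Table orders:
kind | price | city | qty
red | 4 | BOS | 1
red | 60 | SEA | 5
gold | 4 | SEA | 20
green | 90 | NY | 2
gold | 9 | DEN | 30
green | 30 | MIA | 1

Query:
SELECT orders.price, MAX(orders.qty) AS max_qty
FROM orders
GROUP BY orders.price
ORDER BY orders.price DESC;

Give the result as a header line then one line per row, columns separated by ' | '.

== RESULT ==
orders.price | max_qty
90 | 2
60 | 5
30 | 1
9 | 30
4 | 20

Derivation:
After GROUP BY (5 rows):
orders.price | max_qty
4 | 20
60 | 5
90 | 2
9 | 30
30 | 1
After ORDER BY (5 rows):
orders.price | max_qty
90 | 2
60 | 5
30 | 1
9 | 30
4 | 20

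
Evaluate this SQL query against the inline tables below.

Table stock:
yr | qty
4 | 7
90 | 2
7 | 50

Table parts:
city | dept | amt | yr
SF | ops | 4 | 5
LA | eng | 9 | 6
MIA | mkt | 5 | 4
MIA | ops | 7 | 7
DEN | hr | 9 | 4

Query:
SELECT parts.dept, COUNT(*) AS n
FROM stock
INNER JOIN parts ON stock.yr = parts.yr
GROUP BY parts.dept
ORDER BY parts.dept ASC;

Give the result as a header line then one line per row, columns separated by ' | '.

After JOIN parts (3 rows):
stock.yr | stock.qty | parts.city | parts.dept | parts.amt | parts.yr
4 | 7 | MIA | mkt | 5 | 4
4 | 7 | DEN | hr | 9 | 4
7 | 50 | MIA | ops | 7 | 7
After GROUP BY (3 rows):
parts.dept | n
mkt | 1
hr | 1
ops | 1
After ORDER BY (3 rows):
parts.dept | n
hr | 1
mkt | 1
ops | 1

== RESULT ==
parts.dept | n
hr | 1
mkt | 1
ops | 1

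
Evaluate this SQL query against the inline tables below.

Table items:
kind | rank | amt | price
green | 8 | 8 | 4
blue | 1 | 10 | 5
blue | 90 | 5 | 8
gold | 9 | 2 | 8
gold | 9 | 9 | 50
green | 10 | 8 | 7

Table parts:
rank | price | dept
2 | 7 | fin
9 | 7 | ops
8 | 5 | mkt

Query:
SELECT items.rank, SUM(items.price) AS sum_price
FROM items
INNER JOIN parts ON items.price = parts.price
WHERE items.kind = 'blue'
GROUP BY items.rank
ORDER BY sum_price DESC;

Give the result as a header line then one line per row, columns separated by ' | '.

After JOIN parts (3 rows):
items.kind | items.rank | items.amt | items.price | parts.rank | parts.price | parts.dept
blue | 1 | 10 | 5 | 8 | 5 | mkt
green | 10 | 8 | 7 | 2 | 7 | fin
green | 10 | 8 | 7 | 9 | 7 | ops
After WHERE (1 rows):
items.kind | items.rank | items.amt | items.price | parts.rank | parts.price | parts.dept
blue | 1 | 10 | 5 | 8 | 5 | mkt
After GROUP BY (1 rows):
items.rank | sum_price
1 | 5
After ORDER BY (1 rows):
items.rank | sum_price
1 | 5

== RESULT ==
items.rank | sum_price
1 | 5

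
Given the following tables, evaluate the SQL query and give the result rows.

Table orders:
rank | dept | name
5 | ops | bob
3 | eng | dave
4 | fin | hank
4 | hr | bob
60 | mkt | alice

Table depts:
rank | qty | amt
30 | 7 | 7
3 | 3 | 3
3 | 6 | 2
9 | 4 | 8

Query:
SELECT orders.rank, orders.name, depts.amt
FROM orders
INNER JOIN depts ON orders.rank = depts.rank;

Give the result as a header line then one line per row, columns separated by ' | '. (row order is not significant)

After JOIN depts (2 rows):
orders.rank | orders.dept | orders.name | depts.rank | depts.qty | depts.amt
3 | eng | dave | 3 | 3 | 3
3 | eng | dave | 3 | 6 | 2
After SELECT (2 rows):
orders.rank | orders.name | depts.amt
3 | dave | 3
3 | dave | 2

== RESULT ==
orders.rank | orders.name | depts.amt
3 | dave | 3
3 | dave | 2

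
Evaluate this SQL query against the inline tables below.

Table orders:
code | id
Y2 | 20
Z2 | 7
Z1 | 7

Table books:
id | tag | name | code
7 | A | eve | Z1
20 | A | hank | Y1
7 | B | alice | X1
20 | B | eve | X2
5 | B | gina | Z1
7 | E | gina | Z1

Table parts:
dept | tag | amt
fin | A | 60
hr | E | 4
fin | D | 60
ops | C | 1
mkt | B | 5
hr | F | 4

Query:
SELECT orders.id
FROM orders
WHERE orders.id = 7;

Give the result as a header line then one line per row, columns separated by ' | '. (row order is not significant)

After WHERE (2 rows):
orders.code | orders.id
Z2 | 7
Z1 | 7
After SELECT (2 rows):
orders.id
7
7

== RESULT ==
orders.id
7
7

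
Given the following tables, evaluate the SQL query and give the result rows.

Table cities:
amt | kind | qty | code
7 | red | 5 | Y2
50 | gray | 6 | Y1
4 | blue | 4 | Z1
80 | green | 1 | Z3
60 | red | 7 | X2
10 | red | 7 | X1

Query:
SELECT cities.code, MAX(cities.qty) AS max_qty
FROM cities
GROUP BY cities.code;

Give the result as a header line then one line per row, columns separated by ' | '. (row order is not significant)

After GROUP BY (6 rows):
cities.code | max_qty
Y2 | 5
Y1 | 6
Z1 | 4
Z3 | 1
X2 | 7
X1 | 7

== RESULT ==
cities.code | max_qty
Y2 | 5
Y1 | 6
Z1 | 4
Z3 | 1
X2 | 7
X1 | 7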